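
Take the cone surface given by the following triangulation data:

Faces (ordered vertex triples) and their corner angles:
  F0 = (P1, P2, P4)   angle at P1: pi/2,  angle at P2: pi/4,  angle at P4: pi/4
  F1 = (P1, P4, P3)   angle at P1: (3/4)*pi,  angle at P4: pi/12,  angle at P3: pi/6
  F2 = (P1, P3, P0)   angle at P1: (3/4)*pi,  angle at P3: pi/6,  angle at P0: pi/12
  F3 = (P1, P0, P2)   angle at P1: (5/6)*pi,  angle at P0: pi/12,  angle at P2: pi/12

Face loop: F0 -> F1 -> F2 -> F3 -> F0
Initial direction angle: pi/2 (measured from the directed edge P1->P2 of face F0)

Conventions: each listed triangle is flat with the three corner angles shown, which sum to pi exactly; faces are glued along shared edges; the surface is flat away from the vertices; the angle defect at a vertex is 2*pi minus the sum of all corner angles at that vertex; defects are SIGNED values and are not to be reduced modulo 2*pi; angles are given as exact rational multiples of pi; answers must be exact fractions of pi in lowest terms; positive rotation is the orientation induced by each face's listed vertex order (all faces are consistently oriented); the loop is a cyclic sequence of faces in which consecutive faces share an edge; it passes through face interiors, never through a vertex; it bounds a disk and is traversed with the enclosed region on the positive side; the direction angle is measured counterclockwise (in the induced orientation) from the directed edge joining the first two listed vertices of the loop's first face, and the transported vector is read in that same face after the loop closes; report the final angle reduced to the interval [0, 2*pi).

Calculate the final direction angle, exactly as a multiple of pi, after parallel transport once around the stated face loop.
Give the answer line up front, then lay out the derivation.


Answer: final direction angle = (5/3)*pi

enclosed vertex P1: corner angles sum to (17/6)*pi, defect = 2*pi - (17/6)*pi = (-5/6)*pi
summing the enclosed defects onto the initial angle, mod 2*pi in the induced orientation:
final angle = pi/2 - (5/6)*pi = (5/3)*pi (mod 2*pi)


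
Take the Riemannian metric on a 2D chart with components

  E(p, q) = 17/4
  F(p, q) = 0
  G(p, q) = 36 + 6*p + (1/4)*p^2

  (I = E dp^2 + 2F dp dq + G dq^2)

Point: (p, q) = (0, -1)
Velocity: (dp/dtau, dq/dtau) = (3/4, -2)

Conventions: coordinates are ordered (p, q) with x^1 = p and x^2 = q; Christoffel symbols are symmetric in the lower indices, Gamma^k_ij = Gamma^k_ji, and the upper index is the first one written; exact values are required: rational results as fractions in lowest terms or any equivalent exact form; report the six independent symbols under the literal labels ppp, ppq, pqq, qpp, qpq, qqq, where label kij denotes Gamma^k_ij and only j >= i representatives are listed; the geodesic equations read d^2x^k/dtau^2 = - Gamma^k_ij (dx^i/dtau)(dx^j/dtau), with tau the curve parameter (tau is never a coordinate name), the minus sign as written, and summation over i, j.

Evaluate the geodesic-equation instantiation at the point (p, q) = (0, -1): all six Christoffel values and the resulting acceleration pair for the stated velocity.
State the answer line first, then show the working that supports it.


Answer: Gamma_ppp = 0, Gamma_ppq = 0, Gamma_pqq = -12/17, Gamma_qpp = 0, Gamma_qpq = 1/12, Gamma_qqq = 0; accelerations (d^2p/dtau^2, d^2q/dtau^2) = (48/17, 1/4)

E = 17/4, F = 0, G = 36 at the point
E_p = 0, E_q = 0, F_p = 0, F_q = 0, G_p = 6, G_q = 0
EG - F^2 = 153;  g^inv = (1/153) * [[36, 0], [0, 17/4]]
first-kind symbols [ij,l] = (1/2)(d_i g_jl + d_j g_il - d_l g_ij): [pp,p] = E_p/2 = 0, [pp,q] = F_p - E_q/2 = 0, [pq,p] = E_q/2 = 0, [pq,q] = G_p/2 = 3, [qq,p] = F_q - G_p/2 = -3, [qq,q] = G_q/2 = 0
Gamma^p_ij = (G*[ij,p] - F*[ij,q])/(EG - F^2), Gamma^q_ij = (E*[ij,q] - F*[ij,p])/(EG - F^2)
Gamma_ppp = 0, Gamma_ppq = 0, Gamma_pqq = -12/17, Gamma_qpp = 0, Gamma_qpq = 1/12, Gamma_qqq = 0
d^2p/dtau^2 = -(Gamma_ppp*(3/4)^2 + 2*Gamma_ppq*(3/4)*(-2) + Gamma_pqq*(-2)^2) = 48/17
d^2q/dtau^2 = -(Gamma_qpp*(3/4)^2 + 2*Gamma_qpq*(3/4)*(-2) + Gamma_qqq*(-2)^2) = 1/4


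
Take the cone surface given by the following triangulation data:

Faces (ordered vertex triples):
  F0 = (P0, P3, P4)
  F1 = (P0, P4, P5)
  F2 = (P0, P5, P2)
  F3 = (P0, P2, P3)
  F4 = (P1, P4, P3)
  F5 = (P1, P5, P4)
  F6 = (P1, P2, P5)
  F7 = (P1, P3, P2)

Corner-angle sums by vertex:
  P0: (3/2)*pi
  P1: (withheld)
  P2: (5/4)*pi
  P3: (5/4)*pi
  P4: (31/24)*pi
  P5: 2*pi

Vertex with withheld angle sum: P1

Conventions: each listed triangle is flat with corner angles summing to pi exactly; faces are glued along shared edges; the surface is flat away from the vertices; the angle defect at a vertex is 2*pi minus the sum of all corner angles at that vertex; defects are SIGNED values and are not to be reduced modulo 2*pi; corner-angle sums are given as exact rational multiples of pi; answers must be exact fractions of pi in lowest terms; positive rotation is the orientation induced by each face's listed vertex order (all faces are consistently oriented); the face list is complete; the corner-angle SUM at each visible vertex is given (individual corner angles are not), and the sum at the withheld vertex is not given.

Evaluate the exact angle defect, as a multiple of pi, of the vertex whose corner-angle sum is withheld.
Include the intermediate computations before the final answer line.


V = 6, E = 12, F = 8; chi = V - E + F = 2
Gauss-Bonnet: total defect = 2*pi*chi = 4*pi; visible defects sum to (65/24)*pi

Answer: defect(P1) = (31/24)*pi


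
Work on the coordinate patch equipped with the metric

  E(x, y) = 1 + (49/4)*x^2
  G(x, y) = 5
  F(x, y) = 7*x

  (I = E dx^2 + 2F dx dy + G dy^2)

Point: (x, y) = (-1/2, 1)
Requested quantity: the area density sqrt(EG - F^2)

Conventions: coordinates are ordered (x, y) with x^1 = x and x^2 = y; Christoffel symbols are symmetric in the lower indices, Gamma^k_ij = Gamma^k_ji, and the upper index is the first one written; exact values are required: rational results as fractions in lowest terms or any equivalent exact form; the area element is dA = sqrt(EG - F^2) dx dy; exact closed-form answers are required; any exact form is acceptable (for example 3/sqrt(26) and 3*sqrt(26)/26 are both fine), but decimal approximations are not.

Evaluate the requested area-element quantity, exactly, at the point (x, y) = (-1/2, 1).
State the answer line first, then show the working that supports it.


Answer: sqrt(EG - F^2) = sqrt(129)/4

E = 65/16, F = -7/2, G = 5; EG - F^2 = 129/16


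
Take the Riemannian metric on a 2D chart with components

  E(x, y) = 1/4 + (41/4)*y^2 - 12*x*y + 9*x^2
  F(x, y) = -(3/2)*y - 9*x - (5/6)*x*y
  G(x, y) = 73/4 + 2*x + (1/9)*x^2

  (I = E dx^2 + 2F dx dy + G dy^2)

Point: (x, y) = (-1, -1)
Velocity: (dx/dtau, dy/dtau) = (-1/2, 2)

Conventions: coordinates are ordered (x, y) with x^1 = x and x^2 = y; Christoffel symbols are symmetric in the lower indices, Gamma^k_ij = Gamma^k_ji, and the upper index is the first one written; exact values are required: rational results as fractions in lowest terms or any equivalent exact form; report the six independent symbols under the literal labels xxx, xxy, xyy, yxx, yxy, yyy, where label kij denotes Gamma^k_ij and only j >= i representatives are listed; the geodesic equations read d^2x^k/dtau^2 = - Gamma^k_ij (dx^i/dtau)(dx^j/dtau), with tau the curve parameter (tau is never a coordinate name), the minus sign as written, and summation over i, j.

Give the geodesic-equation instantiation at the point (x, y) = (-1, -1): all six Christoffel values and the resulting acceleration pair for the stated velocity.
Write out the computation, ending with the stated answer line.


E = 15/2, F = 29/3, G = 589/36 at the point
E_x = -6, E_y = -17/2, F_x = -49/6, F_y = -2/3, G_x = 16/9, G_y = 0
EG - F^2 = 2107/72;  g^inv = (72/2107) * [[589/36, -29/3], [-29/3, 15/2]]
first-kind symbols [ij,l] = (1/2)(d_i g_jl + d_j g_il - d_l g_ij): [xx,x] = E_x/2 = -3, [xx,y] = F_x - E_y/2 = -47/12, [xy,x] = E_y/2 = -17/4, [xy,y] = G_x/2 = 8/9, [yy,x] = F_y - G_x/2 = -14/9, [yy,y] = G_y/2 = 0
Gamma^x_ij = (G*[ij,x] - F*[ij,y])/(EG - F^2), Gamma^y_ij = (E*[ij,y] - F*[ij,x])/(EG - F^2)
Gamma_xxx = -808/2107, Gamma_xxy = -33751/12642, Gamma_xyy = -2356/2709, Gamma_yxx = -27/2107, Gamma_yxy = 3438/2107, Gamma_yyy = 464/903
d^2x/dtau^2 = -(Gamma_xxx*(-1/2)^2 + 2*Gamma_xxy*(-1/2)*(2) + Gamma_xyy*(2)^2) = -683/387
d^2y/dtau^2 = -(Gamma_yxx*(-1/2)^2 + 2*Gamma_yxy*(-1/2)*(2) + Gamma_yyy*(2)^2) = 625/516

Answer: Gamma_xxx = -808/2107, Gamma_xxy = -33751/12642, Gamma_xyy = -2356/2709, Gamma_yxx = -27/2107, Gamma_yxy = 3438/2107, Gamma_yyy = 464/903; accelerations (d^2x/dtau^2, d^2y/dtau^2) = (-683/387, 625/516)


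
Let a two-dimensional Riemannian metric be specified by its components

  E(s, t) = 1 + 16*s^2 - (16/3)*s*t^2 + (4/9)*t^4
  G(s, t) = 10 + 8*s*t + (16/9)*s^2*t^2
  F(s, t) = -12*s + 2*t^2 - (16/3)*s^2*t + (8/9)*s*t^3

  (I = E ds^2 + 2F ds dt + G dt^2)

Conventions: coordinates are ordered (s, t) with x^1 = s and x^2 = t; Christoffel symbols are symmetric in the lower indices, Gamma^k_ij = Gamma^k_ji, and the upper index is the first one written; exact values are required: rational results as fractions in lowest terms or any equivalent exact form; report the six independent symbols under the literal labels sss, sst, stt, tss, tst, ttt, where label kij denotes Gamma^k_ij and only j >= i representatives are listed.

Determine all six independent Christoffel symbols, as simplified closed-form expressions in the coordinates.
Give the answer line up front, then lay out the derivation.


Answer: Gamma_sss = (72*s - 12*t^2)/(8*s^2*t^2 + 72*s^2 - 24*s*t^2 + 36*s*t + 2*t^4 + 45), Gamma_sst = (-24*s*t + 4*t^3)/(8*s^2*t^2 + 72*s^2 - 24*s*t^2 + 36*s*t + 2*t^4 + 45), Gamma_stt = (-24*s^2 + 4*s*t^2)/(8*s^2*t^2 + 72*s^2 - 24*s*t^2 + 36*s*t + 2*t^4 + 45), Gamma_tss = (-24*s*t - 54)/(8*s^2*t^2 + 72*s^2 - 24*s*t^2 + 36*s*t + 2*t^4 + 45), Gamma_tst = (8*s*t^2 + 18*t)/(8*s^2*t^2 + 72*s^2 - 24*s*t^2 + 36*s*t + 2*t^4 + 45), Gamma_ttt = (8*s^2*t + 18*s)/(8*s^2*t^2 + 72*s^2 - 24*s*t^2 + 36*s*t + 2*t^4 + 45)

E = 1 + 16*s^2 - (16/3)*s*t^2 + (4/9)*t^4; F = -12*s + 2*t^2 - (16/3)*s^2*t + (8/9)*s*t^3; G = 10 + 8*s*t + (16/9)*s^2*t^2
Gamma^k_ij = (1/2) g^{kl} (d_i g_jl + d_j g_il - d_l g_ij), with g^inv = (1/(EG-F^2)) [[G, -F], [-F, E]]
first partials: E_s = 32*s - (16/3)*t^2, E_t = -(32/3)*s*t + (16/9)*t^3, F_s = -12 - (32/3)*s*t + (8/9)*t^3, F_t = 4*t - (16/3)*s^2 + (8/3)*s*t^2, G_s = 8*t + (32/9)*s*t^2, G_t = 8*s + (32/9)*s^2*t
D = EG - F^2 = 10 + 8*s*t + 16*s^2 - (16/3)*s*t^2 + (4/9)*t^4 + (16/9)*s^2*t^2
expanded: Gamma^s_ss = (G E_s - 2F F_s + F E_t)/(2D), Gamma^s_st = (G E_t - F G_s)/(2D), Gamma^s_tt = (2G F_t - G G_s - F G_t)/(2D), Gamma^t_ss = (2E F_s - E E_t - F E_s)/(2D), Gamma^t_st = (E G_s - F E_t)/(2D), Gamma^t_tt = (E G_t - 2F F_t + F G_s)/(2D); substitute and cancel common factors


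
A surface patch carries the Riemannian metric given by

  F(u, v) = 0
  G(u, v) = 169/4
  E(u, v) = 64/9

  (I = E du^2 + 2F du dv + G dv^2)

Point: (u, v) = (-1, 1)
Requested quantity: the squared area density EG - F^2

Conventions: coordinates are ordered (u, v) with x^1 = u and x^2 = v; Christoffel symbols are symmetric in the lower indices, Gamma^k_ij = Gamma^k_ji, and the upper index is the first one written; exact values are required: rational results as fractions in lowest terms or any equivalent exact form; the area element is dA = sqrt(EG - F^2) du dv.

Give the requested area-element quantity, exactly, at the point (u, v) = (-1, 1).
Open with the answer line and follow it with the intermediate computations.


Answer: EG - F^2 = 2704/9

E = 64/9, F = 0, G = 169/4; EG - F^2 = 2704/9


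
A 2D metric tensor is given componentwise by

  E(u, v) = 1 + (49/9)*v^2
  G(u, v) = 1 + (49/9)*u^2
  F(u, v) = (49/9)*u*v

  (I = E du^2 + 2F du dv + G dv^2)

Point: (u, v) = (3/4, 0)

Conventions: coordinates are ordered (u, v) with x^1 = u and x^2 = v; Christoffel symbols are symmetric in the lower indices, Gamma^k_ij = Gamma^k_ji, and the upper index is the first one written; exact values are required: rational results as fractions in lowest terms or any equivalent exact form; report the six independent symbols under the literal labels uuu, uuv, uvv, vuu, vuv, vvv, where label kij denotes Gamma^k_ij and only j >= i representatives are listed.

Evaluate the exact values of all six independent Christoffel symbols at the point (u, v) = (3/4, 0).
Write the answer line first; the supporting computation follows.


Answer: Gamma_uuu = 0, Gamma_uuv = 0, Gamma_uvv = 0, Gamma_vuu = 0, Gamma_vuv = 196/195, Gamma_vvv = 0

E = 1, F = 0, G = 65/16 at the point
E_u = 0, E_v = 0, F_u = 0, F_v = 49/12, G_u = 49/6, G_v = 0
EG - F^2 = 65/16;  g^inv = (16/65) * [[65/16, 0], [0, 1]]
first-kind symbols [ij,l] = (1/2)(d_i g_jl + d_j g_il - d_l g_ij): [uu,u] = E_u/2 = 0, [uu,v] = F_u - E_v/2 = 0, [uv,u] = E_v/2 = 0, [uv,v] = G_u/2 = 49/12, [vv,u] = F_v - G_u/2 = 0, [vv,v] = G_v/2 = 0
Gamma^u_ij = (G*[ij,u] - F*[ij,v])/(EG - F^2), Gamma^v_ij = (E*[ij,v] - F*[ij,u])/(EG - F^2)


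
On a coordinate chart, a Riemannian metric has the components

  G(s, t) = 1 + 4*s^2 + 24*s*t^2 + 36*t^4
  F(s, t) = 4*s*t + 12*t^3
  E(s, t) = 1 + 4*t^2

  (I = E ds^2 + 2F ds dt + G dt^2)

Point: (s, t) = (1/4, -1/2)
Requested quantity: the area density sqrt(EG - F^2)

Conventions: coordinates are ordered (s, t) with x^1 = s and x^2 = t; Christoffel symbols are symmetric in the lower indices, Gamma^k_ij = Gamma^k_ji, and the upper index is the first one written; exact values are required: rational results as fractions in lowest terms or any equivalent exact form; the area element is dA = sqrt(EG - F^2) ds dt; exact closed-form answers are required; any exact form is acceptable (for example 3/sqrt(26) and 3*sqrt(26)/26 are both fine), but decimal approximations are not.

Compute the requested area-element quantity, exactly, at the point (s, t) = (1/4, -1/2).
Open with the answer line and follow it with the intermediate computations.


Answer: sqrt(EG - F^2) = sqrt(6)

E = 2, F = -2, G = 5; EG - F^2 = 6


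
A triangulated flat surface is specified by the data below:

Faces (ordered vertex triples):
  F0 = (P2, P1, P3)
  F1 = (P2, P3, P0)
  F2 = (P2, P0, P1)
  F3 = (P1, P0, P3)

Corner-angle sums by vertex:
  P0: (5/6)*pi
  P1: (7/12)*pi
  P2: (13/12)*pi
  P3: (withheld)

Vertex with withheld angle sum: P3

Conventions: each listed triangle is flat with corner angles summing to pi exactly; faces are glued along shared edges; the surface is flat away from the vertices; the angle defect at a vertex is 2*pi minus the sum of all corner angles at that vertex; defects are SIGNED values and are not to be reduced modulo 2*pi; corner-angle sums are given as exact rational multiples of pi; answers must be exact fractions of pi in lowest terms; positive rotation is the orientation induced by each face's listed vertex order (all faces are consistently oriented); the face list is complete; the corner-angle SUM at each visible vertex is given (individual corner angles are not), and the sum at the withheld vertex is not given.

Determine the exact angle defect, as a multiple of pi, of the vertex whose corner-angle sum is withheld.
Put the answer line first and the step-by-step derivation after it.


Answer: defect(P3) = pi/2

V = 4, E = 6, F = 4; chi = V - E + F = 2
Gauss-Bonnet: total defect = 2*pi*chi = 4*pi; visible defects sum to (7/2)*pi


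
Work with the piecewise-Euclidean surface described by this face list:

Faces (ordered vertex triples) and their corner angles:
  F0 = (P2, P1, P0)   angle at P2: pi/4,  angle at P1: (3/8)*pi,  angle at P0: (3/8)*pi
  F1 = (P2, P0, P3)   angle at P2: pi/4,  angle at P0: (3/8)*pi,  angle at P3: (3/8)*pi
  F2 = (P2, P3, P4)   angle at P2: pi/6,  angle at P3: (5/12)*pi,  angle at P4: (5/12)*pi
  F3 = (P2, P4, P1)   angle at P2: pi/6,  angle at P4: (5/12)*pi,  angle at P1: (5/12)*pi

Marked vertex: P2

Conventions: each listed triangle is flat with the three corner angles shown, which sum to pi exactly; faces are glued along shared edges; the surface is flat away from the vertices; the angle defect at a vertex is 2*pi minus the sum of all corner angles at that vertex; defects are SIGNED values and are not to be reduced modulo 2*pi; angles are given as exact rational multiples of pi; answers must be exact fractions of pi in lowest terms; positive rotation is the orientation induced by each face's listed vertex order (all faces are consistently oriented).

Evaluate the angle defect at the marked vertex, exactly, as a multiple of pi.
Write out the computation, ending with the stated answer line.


Sum of corner angles at P2: (5/6)*pi
defect = 2*pi - (5/6)*pi

Answer: defect(P2) = (7/6)*pi


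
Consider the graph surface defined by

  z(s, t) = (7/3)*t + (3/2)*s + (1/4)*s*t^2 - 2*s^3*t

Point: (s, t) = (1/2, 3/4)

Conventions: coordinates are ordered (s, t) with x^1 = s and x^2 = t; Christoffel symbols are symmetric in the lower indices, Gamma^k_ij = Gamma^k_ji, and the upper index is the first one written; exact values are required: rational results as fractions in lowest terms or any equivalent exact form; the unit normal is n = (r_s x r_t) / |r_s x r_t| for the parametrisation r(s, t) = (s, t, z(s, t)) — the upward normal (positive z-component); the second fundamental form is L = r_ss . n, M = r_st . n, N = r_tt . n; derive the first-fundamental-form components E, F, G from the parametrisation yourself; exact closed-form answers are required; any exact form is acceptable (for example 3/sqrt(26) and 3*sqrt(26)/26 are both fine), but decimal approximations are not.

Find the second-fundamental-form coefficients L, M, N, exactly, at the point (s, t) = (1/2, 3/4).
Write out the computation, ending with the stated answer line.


z_s = 33/64, z_t = 109/48, z_ss = -9/2, z_st = -9/8, z_tt = 1/4
E = 5185/4096, F = 1199/1024, G = 14185/2304; answer radicand W^2 = 236761/36864
unnormalised second-form numerators: l = -9/2, m = -9/8, n = 1/4; L = l/sqrt(236761/36864), and similarly M = m/sqrt(W^2), N = n/sqrt(W^2)

Answer: L = -864*sqrt(236761)/236761, M = -216*sqrt(236761)/236761, N = 48*sqrt(236761)/236761


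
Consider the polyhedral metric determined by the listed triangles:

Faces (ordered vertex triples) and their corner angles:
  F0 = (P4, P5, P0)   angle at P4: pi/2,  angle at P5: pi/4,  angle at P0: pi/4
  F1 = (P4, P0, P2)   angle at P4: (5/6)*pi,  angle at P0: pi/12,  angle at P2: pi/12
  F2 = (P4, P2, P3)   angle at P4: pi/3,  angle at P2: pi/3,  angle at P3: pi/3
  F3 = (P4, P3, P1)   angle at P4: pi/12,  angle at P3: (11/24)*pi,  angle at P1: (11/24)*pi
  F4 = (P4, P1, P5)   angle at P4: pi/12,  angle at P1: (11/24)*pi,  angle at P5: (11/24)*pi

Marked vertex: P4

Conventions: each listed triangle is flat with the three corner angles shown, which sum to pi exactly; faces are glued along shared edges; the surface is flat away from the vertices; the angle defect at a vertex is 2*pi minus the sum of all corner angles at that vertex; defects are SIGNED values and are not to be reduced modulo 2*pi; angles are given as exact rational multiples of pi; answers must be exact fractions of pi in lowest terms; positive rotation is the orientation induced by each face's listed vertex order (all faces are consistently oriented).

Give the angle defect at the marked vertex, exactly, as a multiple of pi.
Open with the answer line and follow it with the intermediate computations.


Answer: defect(P4) = pi/6

Sum of corner angles at P4: (11/6)*pi
defect = 2*pi - (11/6)*pi


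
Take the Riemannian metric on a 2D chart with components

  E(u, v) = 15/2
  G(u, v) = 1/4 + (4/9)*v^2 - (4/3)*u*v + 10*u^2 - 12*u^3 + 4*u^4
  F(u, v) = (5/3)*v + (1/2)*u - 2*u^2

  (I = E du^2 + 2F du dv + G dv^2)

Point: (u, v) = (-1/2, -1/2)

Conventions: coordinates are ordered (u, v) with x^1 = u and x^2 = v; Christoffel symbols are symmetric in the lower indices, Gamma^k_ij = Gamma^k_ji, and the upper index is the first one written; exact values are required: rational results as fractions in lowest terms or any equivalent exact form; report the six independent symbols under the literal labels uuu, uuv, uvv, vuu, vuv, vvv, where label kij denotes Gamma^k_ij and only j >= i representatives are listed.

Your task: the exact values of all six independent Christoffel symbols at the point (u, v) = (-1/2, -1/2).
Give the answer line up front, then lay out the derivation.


Answer: Gamma_uuu = 570/4259, Gamma_uuv = -2318/4259, Gamma_uvv = 21944/12777, Gamma_vuu = 2700/4259, Gamma_vuv = -10980/4259, Gamma_vvv = 2818/4259

E = 15/2, F = -19/12, G = 77/18 at the point
E_u = 0, E_v = 0, F_u = 5/2, F_v = 5/3, G_u = -61/3, G_v = 2/9
EG - F^2 = 4259/144;  g^inv = (144/4259) * [[77/18, 19/12], [19/12, 15/2]]
first-kind symbols [ij,l] = (1/2)(d_i g_jl + d_j g_il - d_l g_ij): [uu,u] = E_u/2 = 0, [uu,v] = F_u - E_v/2 = 5/2, [uv,u] = E_v/2 = 0, [uv,v] = G_u/2 = -61/6, [vv,u] = F_v - G_u/2 = 71/6, [vv,v] = G_v/2 = 1/9
Gamma^u_ij = (G*[ij,u] - F*[ij,v])/(EG - F^2), Gamma^v_ij = (E*[ij,v] - F*[ij,u])/(EG - F^2)


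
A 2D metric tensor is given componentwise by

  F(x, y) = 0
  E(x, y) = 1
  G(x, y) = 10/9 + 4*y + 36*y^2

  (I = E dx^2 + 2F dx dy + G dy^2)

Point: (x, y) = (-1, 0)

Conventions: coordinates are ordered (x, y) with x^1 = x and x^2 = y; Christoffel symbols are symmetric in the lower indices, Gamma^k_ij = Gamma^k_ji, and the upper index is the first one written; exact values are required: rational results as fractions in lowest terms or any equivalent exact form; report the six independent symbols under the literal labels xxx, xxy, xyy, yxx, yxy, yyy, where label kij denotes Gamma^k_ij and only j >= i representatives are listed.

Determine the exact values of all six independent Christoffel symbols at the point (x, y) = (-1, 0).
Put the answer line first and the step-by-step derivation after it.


Answer: Gamma_xxx = 0, Gamma_xxy = 0, Gamma_xyy = 0, Gamma_yxx = 0, Gamma_yxy = 0, Gamma_yyy = 9/5

E = 1, F = 0, G = 10/9 at the point
E_x = 0, E_y = 0, F_x = 0, F_y = 0, G_x = 0, G_y = 4
EG - F^2 = 10/9;  g^inv = (9/10) * [[10/9, 0], [0, 1]]
first-kind symbols [ij,l] = (1/2)(d_i g_jl + d_j g_il - d_l g_ij): [xx,x] = E_x/2 = 0, [xx,y] = F_x - E_y/2 = 0, [xy,x] = E_y/2 = 0, [xy,y] = G_x/2 = 0, [yy,x] = F_y - G_x/2 = 0, [yy,y] = G_y/2 = 2
Gamma^x_ij = (G*[ij,x] - F*[ij,y])/(EG - F^2), Gamma^y_ij = (E*[ij,y] - F*[ij,x])/(EG - F^2)


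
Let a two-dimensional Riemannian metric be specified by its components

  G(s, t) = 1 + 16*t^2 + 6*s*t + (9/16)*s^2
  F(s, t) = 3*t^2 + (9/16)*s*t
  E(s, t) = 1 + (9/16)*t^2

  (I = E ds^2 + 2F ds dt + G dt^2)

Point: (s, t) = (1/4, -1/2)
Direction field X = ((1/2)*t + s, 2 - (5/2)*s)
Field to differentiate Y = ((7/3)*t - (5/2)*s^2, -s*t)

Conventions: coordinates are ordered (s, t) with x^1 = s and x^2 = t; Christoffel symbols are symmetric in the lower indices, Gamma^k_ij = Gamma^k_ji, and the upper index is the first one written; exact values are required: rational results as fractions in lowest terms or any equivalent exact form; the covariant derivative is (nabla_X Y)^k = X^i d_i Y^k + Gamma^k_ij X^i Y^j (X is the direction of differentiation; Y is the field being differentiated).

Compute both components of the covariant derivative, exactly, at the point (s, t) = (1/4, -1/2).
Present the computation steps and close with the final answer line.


E = 73/64, F = 87/128, G = 1097/256 at the point
E_s = 0, E_t = -9/16, F_s = -9/32, F_t = -183/64, G_s = -87/32, G_t = -29/2
EG - F^2 = 1133/256;  g^inv = (256/1133) * [[1097/256, -87/128], [-87/128, 73/64]]
first-kind symbols [ij,l] = (1/2)(d_i g_jl + d_j g_il - d_l g_ij): [ss,s] = E_s/2 = 0, [ss,t] = F_s - E_t/2 = 0, [st,s] = E_t/2 = -9/32, [st,t] = G_s/2 = -87/64, [tt,s] = F_t - G_s/2 = -3/2, [tt,t] = G_t/2 = -29/4
Gamma^s_ij = (G*[ij,s] - F*[ij,t])/(EG - F^2), Gamma^t_ij = (E*[ij,t] - F*[ij,s])/(EG - F^2)
Gamma_sss = 0, Gamma_sst = -72/1133, Gamma_stt = -384/1133, Gamma_tss = 0, Gamma_tst = -348/1133, Gamma_ttt = -1856/1133
X = (0, 11/8), Y = (-127/96, 1/8) at the point

Answer: (nabla_X Y)^s = 32291/9888, (nabla_X Y)^t = -439/6592


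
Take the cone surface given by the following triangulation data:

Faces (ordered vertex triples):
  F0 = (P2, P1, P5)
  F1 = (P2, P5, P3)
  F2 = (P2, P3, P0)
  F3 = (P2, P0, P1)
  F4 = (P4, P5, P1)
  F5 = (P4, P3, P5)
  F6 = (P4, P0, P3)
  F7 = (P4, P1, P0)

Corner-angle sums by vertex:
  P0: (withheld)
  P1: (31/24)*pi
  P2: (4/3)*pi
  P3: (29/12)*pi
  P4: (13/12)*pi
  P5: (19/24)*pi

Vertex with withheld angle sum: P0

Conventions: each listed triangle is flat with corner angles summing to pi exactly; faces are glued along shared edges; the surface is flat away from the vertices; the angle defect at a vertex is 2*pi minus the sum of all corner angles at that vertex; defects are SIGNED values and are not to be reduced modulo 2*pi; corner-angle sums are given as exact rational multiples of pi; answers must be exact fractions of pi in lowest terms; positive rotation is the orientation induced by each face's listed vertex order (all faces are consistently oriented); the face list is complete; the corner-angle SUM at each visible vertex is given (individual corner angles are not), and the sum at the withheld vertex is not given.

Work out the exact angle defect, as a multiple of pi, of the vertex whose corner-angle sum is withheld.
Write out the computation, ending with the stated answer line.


V = 6, E = 12, F = 8; chi = V - E + F = 2
Gauss-Bonnet: total defect = 2*pi*chi = 4*pi; visible defects sum to (37/12)*pi

Answer: defect(P0) = (11/12)*pi


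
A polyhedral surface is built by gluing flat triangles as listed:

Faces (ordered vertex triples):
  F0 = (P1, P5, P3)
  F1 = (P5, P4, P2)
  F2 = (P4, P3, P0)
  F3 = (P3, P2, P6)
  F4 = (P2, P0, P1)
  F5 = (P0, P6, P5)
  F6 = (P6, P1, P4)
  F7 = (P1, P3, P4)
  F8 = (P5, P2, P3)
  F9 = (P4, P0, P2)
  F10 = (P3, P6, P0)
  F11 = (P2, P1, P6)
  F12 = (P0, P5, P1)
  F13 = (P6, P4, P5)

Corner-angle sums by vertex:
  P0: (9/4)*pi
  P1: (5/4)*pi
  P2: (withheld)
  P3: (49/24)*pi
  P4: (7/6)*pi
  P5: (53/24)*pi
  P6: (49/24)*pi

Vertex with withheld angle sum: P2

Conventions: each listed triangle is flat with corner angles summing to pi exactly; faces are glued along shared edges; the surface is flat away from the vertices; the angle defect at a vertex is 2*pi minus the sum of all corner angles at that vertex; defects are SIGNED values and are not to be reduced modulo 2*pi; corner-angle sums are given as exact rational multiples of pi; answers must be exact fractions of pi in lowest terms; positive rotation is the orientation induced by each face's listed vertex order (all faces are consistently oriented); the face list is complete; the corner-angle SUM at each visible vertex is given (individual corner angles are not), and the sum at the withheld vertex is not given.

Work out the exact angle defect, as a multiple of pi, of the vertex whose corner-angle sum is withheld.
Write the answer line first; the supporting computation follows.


Answer: defect(P2) = (-25/24)*pi

V = 7, E = 21, F = 14; chi = V - E + F = 0
Gauss-Bonnet: total defect = 2*pi*chi = 0; visible defects sum to (25/24)*pi


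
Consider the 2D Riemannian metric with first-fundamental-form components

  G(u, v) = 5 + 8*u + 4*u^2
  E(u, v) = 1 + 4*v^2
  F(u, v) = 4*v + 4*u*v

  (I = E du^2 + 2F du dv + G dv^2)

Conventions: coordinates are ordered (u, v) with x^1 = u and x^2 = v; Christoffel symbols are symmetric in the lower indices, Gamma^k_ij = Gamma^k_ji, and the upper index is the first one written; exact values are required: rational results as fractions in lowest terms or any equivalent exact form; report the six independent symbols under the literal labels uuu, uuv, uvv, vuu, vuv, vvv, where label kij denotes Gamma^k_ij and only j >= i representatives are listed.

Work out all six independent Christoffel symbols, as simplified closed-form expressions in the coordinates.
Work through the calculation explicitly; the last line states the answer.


E = 1 + 4*v^2; F = 4*v + 4*u*v; G = 5 + 8*u + 4*u^2
Gamma^k_ij = (1/2) g^{kl} (d_i g_jl + d_j g_il - d_l g_ij), with g^inv = (1/(EG-F^2)) [[G, -F], [-F, E]]
first partials: E_u = 0, E_v = 8*v, F_u = 4*v, F_v = 4 + 4*u, G_u = 8 + 8*u, G_v = 0
D = EG - F^2 = 5 + 8*u + 4*v^2 + 4*u^2
expanded: Gamma^u_uu = (G E_u - 2F F_u + F E_v)/(2D), Gamma^u_uv = (G E_v - F G_u)/(2D), Gamma^u_vv = (2G F_v - G G_u - F G_v)/(2D), Gamma^v_uu = (2E F_u - E E_v - F E_u)/(2D), Gamma^v_uv = (E G_u - F E_v)/(2D), Gamma^v_vv = (E G_v - 2F F_v + F G_u)/(2D); substitute and cancel common factors

Answer: Gamma_uuu = 0, Gamma_uuv = 4*v/(4*u^2 + 8*u + 4*v^2 + 5), Gamma_uvv = 0, Gamma_vuu = 0, Gamma_vuv = (4*u + 4)/(4*u^2 + 8*u + 4*v^2 + 5), Gamma_vvv = 0


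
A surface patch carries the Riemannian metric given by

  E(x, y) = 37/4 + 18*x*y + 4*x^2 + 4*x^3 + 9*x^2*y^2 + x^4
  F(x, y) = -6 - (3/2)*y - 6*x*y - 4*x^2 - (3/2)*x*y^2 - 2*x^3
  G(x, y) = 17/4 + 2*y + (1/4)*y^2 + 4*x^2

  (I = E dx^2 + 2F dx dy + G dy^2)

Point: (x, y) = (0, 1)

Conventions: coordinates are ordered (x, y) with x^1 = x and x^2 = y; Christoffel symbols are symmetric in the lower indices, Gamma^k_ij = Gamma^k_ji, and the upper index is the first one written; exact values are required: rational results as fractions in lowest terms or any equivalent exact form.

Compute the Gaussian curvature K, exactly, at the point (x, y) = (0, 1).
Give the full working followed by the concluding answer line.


E = 37/4, F = -15/2, G = 13/2, EG - F^2 = 31/8 at the point
E_x = 18, E_y = 0, F_x = -15/2, F_y = -3/2, G_x = 0, G_y = 5/2
E_yy = 0, F_xy = -9, G_xx = 8
The intrinsic route: Brioschi's K = (det M1 - det M2)/(EG - F^2)^2.
M1 = [[-E_yy/2 + F_xy - G_xx/2, E_x/2, F_x - E_y/2], [F_y - G_x/2, E, F], [G_y/2, F, G]] = [[-13, 9, -15/2], [-3/2, 37/4, -15/2], [5/4, -15/2, 13/2]]; det M1 = -1429/32
M2 = [[0, E_y/2, G_x/2], [E_y/2, E, F], [G_x/2, F, G]] = [[0, 0, 0], [0, 37/4, -15/2], [0, -15/2, 13/2]]; det M2 = 0
det M1 - det M2 = -1429/32; K = -1429/32 / (31/8)^2 = -2858/961

Answer: K = -2858/961


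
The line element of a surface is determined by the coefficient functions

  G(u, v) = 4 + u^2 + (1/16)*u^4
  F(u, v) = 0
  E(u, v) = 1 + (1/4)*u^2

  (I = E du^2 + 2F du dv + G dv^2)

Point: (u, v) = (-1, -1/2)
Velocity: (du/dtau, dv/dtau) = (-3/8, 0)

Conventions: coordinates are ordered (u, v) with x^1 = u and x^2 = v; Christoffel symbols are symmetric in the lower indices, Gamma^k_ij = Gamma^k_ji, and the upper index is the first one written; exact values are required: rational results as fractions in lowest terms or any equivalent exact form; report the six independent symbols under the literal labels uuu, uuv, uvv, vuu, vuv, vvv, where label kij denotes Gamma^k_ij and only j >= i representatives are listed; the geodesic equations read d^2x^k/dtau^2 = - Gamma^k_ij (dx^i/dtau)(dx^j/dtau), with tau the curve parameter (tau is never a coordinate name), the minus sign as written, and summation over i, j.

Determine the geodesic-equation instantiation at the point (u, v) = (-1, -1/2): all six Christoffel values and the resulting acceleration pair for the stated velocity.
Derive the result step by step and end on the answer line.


E = 5/4, F = 0, G = 81/16 at the point
E_u = -1/2, E_v = 0, F_u = 0, F_v = 0, G_u = -9/4, G_v = 0
EG - F^2 = 405/64;  g^inv = (64/405) * [[81/16, 0], [0, 5/4]]
first-kind symbols [ij,l] = (1/2)(d_i g_jl + d_j g_il - d_l g_ij): [uu,u] = E_u/2 = -1/4, [uu,v] = F_u - E_v/2 = 0, [uv,u] = E_v/2 = 0, [uv,v] = G_u/2 = -9/8, [vv,u] = F_v - G_u/2 = 9/8, [vv,v] = G_v/2 = 0
Gamma^u_ij = (G*[ij,u] - F*[ij,v])/(EG - F^2), Gamma^v_ij = (E*[ij,v] - F*[ij,u])/(EG - F^2)
Gamma_uuu = -1/5, Gamma_uuv = 0, Gamma_uvv = 9/10, Gamma_vuu = 0, Gamma_vuv = -2/9, Gamma_vvv = 0
d^2u/dtau^2 = -(Gamma_uuu*(-3/8)^2 + 2*Gamma_uuv*(-3/8)*(0) + Gamma_uvv*(0)^2) = 9/320
d^2v/dtau^2 = -(Gamma_vuu*(-3/8)^2 + 2*Gamma_vuv*(-3/8)*(0) + Gamma_vvv*(0)^2) = 0

Answer: Gamma_uuu = -1/5, Gamma_uuv = 0, Gamma_uvv = 9/10, Gamma_vuu = 0, Gamma_vuv = -2/9, Gamma_vvv = 0; accelerations (d^2u/dtau^2, d^2v/dtau^2) = (9/320, 0)


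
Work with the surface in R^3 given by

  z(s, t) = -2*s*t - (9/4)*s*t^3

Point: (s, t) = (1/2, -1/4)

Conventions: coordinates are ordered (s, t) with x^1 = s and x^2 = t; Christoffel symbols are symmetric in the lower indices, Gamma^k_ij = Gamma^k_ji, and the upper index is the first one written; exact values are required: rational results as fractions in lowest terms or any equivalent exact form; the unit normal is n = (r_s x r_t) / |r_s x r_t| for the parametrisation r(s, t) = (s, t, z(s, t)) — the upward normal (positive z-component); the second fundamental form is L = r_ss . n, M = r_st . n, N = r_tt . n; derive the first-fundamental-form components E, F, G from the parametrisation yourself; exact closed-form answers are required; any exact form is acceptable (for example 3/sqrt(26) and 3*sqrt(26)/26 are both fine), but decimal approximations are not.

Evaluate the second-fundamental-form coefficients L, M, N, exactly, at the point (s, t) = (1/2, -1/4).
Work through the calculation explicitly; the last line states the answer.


z_s = 137/256, z_t = -155/128, z_ss = 0, z_st = -155/64, z_tt = 27/16
E = 84305/65536, F = -21235/32768, G = 40409/16384; answer radicand W^2 = 180405/65536
unnormalised second-form numerators: l = 0, m = -155/64, n = 27/16; L = l/sqrt(180405/65536), and similarly M = m/sqrt(W^2), N = n/sqrt(W^2)

Answer: L = 0, M = -124*sqrt(20045)/12027, N = 144*sqrt(20045)/20045


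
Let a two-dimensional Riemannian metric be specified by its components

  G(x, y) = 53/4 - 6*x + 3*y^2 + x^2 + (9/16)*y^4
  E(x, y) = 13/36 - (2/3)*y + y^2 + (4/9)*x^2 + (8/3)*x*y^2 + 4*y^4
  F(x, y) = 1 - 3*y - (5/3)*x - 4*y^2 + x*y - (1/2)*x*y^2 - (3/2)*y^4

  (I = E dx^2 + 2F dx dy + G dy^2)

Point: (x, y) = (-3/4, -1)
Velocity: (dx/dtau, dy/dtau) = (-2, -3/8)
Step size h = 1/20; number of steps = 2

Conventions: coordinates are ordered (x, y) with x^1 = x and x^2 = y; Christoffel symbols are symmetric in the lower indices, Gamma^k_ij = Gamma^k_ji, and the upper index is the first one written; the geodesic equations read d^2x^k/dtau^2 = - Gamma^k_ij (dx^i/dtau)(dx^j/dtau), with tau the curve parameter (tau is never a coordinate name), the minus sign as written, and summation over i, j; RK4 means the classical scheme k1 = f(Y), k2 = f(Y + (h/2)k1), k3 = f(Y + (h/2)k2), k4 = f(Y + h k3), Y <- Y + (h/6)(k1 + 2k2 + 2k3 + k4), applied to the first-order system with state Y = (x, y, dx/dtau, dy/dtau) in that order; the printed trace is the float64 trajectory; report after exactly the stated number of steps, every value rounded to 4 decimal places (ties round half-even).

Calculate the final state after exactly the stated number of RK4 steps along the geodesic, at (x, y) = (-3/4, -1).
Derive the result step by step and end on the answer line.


f(Y) = (dx/dtau, dy/dtau, -Gamma^x_ij Y'^i Y'^j, -Gamma^y_ij Y'^i Y'^j) with the Gammas evaluated at the stage position; h = 0.050000; intermediate values shown to 6 dp
step 0: x = -0.7500, y = -1.0000, dx/dtau = -2.0000, dy/dtau = -0.3750
step 1:
  k1: at (x, y) = (-0.750000, -1.000000), (dx/dtau, dy/dtau) = (-2.000000, -0.375000); Gamma_xxx = 0.196412, Gamma_xxy = -1.693073, Gamma_xyy = 3.161844, Gamma_yxx = 0.182620, Gamma_yxy = -0.103706, Gamma_yyy = -0.315045; k1 = (-2.000000, -0.375000, 1.309327, -0.530617)
  k2: at (x, y) = (-0.800000, -1.009375), (dx/dtau, dy/dtau) = (-1.967267, -0.388265); Gamma_xxx = 0.192707, Gamma_xxy = -1.696875, Gamma_xyy = 3.184000, Gamma_yxx = 0.181327, Gamma_yxy = -0.098430, Gamma_yyy = -0.322030; k2 = (-1.967267, -0.388265, 1.366430, -0.502847)
  k3: at (x, y) = (-0.799182, -1.009707), (dx/dtau, dy/dtau) = (-1.965839, -0.387571); Gamma_xxx = 0.192842, Gamma_xxy = -1.696636, Gamma_xyy = 3.180705, Gamma_yxx = 0.181814, Gamma_yxy = -0.098860, Gamma_yyy = -0.321209; k3 = (-1.965839, -0.387571, 1.362321, -0.503733)
  k4: at (x, y) = (-0.848292, -1.019379), (dx/dtau, dy/dtau) = (-1.931884, -0.400187); Gamma_xxx = 0.189367, Gamma_xxy = -1.700153, Gamma_xyy = 3.198890, Gamma_yxx = 0.181078, Gamma_yxy = -0.094192, Gamma_yyy = -0.327094; k4 = (-1.931884, -0.400187, 1.409772, -0.477789)
  Y <- Y + (h/6)(k1 + 2k2 + 2k3 + k4): x = -0.8483, y = -1.0194, dx/dtau = -1.9319, dy/dtau = -0.4002
step 2:
  k1: at (x, y) = (-0.848317, -1.019390), (dx/dtau, dy/dtau) = (-1.931862, -0.400180); Gamma_xxx = 0.189367, Gamma_xxy = -1.700152, Gamma_xyy = 3.198857, Gamma_yxx = 0.181085, Gamma_yxy = -0.094195, Gamma_yyy = -0.327087; k1 = (-1.931862, -0.400180, 1.409737, -0.477800)
  k2: at (x, y) = (-0.896614, -1.029395), (dx/dtau, dy/dtau) = (-1.896618, -0.412125); Gamma_xxx = 0.186115, Gamma_xxy = -1.703357, Gamma_xyy = 3.212883, Gamma_yxx = 0.180913, Gamma_yxy = -0.090133, Gamma_yyy = -0.331844; k2 = (-1.896618, -0.412125, 1.447652, -0.453505)
  k3: at (x, y) = (-0.895733, -1.029694), (dx/dtau, dy/dtau) = (-1.895670, -0.411517); Gamma_xxx = 0.186250, Gamma_xxy = -1.703103, Gamma_xyy = 3.209621, Gamma_yxx = 0.181373, Gamma_yxy = -0.090550, Gamma_yyy = -0.331037; k3 = (-1.895670, -0.411517, 1.444345, -0.454442)
  k4: at (x, y) = (-0.943101, -1.039966), (dx/dtau, dy/dtau) = (-1.859644, -0.422902); Gamma_xxx = 0.183218, Gamma_xxy = -1.705964, Gamma_xyy = 3.219579, Gamma_yxx = 0.181709, Gamma_yxy = -0.087061, Gamma_yyy = -0.334705; k4 = (-1.859644, -0.422902, 1.473872, -0.431602)
  Y <- Y + (h/6)(k1 + 2k2 + 2k3 + k4): x = -0.9431, y = -1.0400, dx/dtau = -1.8596, dy/dtau = -0.4229

Answer: x = -0.9431, y = -1.0400, dx/dtau = -1.8596, dy/dtau = -0.4229


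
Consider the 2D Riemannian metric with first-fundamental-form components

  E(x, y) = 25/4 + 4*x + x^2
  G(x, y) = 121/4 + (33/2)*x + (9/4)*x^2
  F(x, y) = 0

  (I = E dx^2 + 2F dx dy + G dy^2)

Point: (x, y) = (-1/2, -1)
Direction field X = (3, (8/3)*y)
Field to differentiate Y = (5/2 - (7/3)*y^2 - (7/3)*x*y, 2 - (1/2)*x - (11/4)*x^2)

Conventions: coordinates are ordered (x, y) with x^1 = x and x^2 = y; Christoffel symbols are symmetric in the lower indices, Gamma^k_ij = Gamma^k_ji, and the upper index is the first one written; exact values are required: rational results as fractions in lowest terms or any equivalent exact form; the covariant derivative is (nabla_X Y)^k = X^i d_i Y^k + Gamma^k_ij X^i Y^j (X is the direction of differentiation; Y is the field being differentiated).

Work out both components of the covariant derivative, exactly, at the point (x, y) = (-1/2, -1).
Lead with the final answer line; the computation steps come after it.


Answer: (nabla_X Y)^x = -71/24, (nabla_X Y)^y = 1379/152

E = 9/2, F = 0, G = 361/16 at the point
E_x = 3, E_y = 0, F_x = 0, F_y = 0, G_x = 57/4, G_y = 0
EG - F^2 = 3249/32;  g^inv = (32/3249) * [[361/16, 0], [0, 9/2]]
first-kind symbols [ij,l] = (1/2)(d_i g_jl + d_j g_il - d_l g_ij): [xx,x] = E_x/2 = 3/2, [xx,y] = F_x - E_y/2 = 0, [xy,x] = E_y/2 = 0, [xy,y] = G_x/2 = 57/8, [yy,x] = F_y - G_x/2 = -57/8, [yy,y] = G_y/2 = 0
Gamma^x_ij = (G*[ij,x] - F*[ij,y])/(EG - F^2), Gamma^y_ij = (E*[ij,y] - F*[ij,x])/(EG - F^2)
Gamma_xxx = 1/3, Gamma_xxy = 0, Gamma_xyy = -19/12, Gamma_yxx = 0, Gamma_yxy = 6/19, Gamma_yyy = 0
X = (3, -8/3), Y = (-1, 25/16) at the point


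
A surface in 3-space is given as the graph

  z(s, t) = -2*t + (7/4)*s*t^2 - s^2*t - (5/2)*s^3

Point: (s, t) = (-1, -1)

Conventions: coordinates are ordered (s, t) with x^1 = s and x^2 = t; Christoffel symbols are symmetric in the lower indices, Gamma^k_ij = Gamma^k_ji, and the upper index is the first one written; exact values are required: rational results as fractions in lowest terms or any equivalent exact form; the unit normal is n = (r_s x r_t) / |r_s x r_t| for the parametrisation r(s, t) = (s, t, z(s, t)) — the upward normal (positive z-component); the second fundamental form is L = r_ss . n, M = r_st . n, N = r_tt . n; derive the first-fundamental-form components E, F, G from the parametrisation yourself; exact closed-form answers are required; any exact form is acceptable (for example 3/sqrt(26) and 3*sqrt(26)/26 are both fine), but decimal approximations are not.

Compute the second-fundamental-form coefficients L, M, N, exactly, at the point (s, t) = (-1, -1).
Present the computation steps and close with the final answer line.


z_s = -31/4, z_t = 1/2, z_ss = 17, z_st = -3/2, z_tt = -7/2
E = 977/16, F = -31/8, G = 5/4; answer radicand W^2 = 981/16
unnormalised second-form numerators: l = 17, m = -3/2, n = -7/2; L = l/sqrt(981/16), and similarly M = m/sqrt(W^2), N = n/sqrt(W^2)

Answer: L = 68*sqrt(109)/327, M = -2*sqrt(109)/109, N = -14*sqrt(109)/327
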